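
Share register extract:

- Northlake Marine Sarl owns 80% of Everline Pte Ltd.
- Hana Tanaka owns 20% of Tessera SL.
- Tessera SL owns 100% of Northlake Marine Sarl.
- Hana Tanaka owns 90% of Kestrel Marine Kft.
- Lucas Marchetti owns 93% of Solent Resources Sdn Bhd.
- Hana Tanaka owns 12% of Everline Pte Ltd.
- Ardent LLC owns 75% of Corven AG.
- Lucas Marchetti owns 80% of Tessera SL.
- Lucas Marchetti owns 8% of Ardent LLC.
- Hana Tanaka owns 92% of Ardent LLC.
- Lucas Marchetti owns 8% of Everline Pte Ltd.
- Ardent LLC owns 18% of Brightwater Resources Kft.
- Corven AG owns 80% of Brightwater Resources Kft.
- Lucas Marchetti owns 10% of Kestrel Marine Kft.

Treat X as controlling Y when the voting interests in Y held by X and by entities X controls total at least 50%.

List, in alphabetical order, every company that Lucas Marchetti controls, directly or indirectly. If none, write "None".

Lucas holds 93% of Solent, so Lucas controls Solent.
Lucas holds 80% of Tessera, so Lucas controls Tessera.
Tessera holds 100% of Northlake, so Lucas controls Northlake.
Lucas and Northlake together hold 8% + 80% = 88% of Everline, so Lucas controls Everline.
No other company's threshold is met.

Everline Pte Ltd, Northlake Marine Sarl, Solent Resources Sdn Bhd, Tessera SL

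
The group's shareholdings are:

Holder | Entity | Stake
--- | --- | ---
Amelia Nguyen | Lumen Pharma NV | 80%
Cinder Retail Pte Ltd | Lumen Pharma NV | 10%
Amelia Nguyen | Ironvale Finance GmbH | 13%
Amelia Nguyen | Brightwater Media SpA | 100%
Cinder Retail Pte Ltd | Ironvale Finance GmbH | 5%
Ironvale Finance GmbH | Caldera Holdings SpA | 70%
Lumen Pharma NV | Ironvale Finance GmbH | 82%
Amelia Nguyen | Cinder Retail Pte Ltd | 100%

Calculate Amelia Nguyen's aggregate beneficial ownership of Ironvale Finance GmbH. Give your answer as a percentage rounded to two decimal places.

Amelia reaches Ironvale along 4 paths.
Direct stake: 13% = 13%.
Via Cinder → Lumen: 100% × 10% × 82% = 8.2%.
Via Lumen: 80% × 82% = 65.6%.
Via Cinder: 100% × 5% = 5%.
Total: 13% + 8.2% + 65.6% + 5% = 91.8%.
Rounded: 91.80%.

91.80%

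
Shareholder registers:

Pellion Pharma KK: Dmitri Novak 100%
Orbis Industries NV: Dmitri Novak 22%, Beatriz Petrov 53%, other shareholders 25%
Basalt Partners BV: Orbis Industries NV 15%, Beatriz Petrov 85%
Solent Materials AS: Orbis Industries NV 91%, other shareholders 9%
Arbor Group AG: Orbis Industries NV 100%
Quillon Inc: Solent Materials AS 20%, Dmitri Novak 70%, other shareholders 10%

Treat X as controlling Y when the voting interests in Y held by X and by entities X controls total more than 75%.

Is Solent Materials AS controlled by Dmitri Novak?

No

Dmitri holds 100% of Pellion, so Dmitri controls Pellion.
Neither Dmitri nor any entity Dmitri controls holds any voting interest in Solent.
So Dmitri does not control Solent.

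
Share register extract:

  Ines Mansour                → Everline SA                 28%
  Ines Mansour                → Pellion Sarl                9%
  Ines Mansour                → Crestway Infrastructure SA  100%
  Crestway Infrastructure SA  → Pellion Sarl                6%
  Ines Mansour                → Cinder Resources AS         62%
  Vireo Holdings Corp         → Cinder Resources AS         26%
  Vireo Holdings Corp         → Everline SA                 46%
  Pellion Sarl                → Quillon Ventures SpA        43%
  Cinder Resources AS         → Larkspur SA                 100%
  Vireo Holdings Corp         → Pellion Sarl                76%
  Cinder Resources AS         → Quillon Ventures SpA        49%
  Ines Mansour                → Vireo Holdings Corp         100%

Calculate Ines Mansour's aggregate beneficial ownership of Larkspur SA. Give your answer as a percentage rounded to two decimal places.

Ines reaches Larkspur along 2 paths.
Via Cinder: 62% × 100% = 62%.
Via Vireo → Cinder: 100% × 26% × 100% = 26%.
Total: 62% + 26% = 88%.
Rounded: 88.00%.

88.00%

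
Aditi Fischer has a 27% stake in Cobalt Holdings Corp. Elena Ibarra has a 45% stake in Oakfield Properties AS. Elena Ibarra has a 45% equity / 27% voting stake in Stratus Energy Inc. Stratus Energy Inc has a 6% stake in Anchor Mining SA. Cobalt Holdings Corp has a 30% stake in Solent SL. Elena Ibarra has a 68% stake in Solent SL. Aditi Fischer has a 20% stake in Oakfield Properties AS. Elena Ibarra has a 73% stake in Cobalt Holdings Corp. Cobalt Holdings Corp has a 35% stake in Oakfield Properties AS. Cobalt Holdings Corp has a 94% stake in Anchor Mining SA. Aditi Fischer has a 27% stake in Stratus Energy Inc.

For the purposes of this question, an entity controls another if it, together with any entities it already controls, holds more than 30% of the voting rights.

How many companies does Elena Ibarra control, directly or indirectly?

4

Elena holds 73% of Cobalt, so Elena controls Cobalt.
Elena and Cobalt together hold 45% + 35% = 80% of Oakfield, so Elena controls Oakfield.
Cobalt holds 94% of Anchor, so Elena controls Anchor.
Cobalt and Elena together hold 30% + 68% = 98% of Solent, so Elena controls Solent.
No other company's threshold is met.
Elena controls 4 companies.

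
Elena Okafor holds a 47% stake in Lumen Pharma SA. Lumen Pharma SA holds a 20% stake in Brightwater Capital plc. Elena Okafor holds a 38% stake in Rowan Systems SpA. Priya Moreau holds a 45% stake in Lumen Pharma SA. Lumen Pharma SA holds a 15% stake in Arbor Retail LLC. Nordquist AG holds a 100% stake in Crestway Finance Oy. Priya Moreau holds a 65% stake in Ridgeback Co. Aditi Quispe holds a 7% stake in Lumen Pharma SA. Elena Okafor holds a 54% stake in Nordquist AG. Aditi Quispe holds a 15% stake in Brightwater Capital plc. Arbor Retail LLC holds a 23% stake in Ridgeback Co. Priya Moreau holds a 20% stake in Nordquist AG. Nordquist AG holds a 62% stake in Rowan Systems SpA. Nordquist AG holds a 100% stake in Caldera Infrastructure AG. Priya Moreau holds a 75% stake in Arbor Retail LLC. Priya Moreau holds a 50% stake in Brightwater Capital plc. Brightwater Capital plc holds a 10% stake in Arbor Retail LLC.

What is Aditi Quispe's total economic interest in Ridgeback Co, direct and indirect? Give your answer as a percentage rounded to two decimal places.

0.62%

Aditi reaches Ridgeback along 3 paths.
Via Lumen → Arbor: 7% × 15% × 23% = 0.2415%.
Via Brightwater → Arbor: 15% × 10% × 23% = 0.345%.
Via Lumen → Brightwater → Arbor: 7% × 20% × 10% × 23% = 0.0322%.
Total: 0.2415% + 0.345% + 0.0322% = 0.6187%.
Rounded: 0.62%.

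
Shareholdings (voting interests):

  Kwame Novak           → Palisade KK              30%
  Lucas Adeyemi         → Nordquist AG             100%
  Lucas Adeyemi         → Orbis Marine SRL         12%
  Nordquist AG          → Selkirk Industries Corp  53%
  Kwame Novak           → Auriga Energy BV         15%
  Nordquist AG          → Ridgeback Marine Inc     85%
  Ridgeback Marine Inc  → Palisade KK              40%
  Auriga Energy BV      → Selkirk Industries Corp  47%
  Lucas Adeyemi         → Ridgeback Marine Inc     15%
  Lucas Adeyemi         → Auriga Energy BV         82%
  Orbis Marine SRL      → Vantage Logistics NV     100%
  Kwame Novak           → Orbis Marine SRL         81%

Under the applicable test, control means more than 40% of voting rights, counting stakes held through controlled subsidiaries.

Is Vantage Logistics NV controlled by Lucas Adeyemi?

No

Lucas holds 100% of Nordquist, so Lucas controls Nordquist.
Lucas holds 82% of Auriga, so Lucas controls Auriga.
Nordquist and Lucas together hold 85% + 15% = 100% of Ridgeback, so Lucas controls Ridgeback.
Nordquist and Auriga together hold 53% + 47% = 100% of Selkirk, so Lucas controls Selkirk.
Neither Lucas nor any entity Lucas controls holds any voting interest in Vantage.
So Lucas does not control Vantage.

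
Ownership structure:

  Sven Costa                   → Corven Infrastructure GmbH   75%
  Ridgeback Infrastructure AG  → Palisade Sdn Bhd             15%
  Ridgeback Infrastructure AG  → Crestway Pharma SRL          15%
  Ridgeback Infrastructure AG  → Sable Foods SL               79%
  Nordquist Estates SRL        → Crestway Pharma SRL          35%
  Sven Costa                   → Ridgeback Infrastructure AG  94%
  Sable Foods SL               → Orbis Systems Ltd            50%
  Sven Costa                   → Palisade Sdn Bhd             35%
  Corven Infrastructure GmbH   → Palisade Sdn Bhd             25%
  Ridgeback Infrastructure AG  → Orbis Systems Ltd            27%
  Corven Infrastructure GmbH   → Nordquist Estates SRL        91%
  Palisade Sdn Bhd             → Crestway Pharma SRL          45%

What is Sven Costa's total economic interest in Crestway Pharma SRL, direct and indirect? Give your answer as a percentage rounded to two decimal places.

Sven reaches Crestway along 5 paths.
Via Ridgeback → Palisade: 94% × 15% × 45% = 6.345%.
Via Palisade: 35% × 45% = 15.75%.
Via Corven → Palisade: 75% × 25% × 45% = 8.4375%.
Via Corven → Nordquist: 75% × 91% × 35% = 23.8875%.
Via Ridgeback: 94% × 15% = 14.1%.
Total: 6.345% + 15.75% + 8.4375% + 23.8875% + 14.1% = 68.52%.

68.52%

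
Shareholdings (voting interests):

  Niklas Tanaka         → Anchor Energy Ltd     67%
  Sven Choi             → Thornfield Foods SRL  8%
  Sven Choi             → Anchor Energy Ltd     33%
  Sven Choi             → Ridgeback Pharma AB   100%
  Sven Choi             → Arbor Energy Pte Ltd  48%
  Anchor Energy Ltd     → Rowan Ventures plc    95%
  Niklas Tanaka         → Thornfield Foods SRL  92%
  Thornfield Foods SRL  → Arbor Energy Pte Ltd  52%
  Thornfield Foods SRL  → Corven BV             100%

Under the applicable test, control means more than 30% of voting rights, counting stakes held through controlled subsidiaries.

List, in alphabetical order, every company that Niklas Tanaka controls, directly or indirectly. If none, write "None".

Niklas holds 92% of Thornfield, so Niklas controls Thornfield.
Niklas holds 67% of Anchor, so Niklas controls Anchor.
Thornfield holds 100% of Corven, so Niklas controls Corven.
Thornfield holds 52% of Arbor, so Niklas controls Arbor.
Anchor holds 95% of Rowan, so Niklas controls Rowan.
No other company's threshold is met.

Anchor Energy Ltd, Arbor Energy Pte Ltd, Corven BV, Rowan Ventures plc, Thornfield Foods SRL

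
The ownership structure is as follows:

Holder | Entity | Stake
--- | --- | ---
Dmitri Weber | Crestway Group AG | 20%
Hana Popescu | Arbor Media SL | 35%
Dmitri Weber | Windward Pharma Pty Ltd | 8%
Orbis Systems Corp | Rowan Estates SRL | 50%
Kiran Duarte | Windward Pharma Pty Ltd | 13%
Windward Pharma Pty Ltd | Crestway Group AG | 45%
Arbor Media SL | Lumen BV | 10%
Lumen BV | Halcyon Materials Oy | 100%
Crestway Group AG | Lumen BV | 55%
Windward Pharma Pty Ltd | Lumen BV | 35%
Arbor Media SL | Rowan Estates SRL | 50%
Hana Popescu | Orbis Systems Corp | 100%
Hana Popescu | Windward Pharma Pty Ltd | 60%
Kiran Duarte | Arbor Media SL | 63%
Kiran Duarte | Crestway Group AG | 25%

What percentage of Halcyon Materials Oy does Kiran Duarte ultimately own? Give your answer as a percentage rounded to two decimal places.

Kiran reaches Halcyon along 4 paths.
Via Windward → Crestway → Lumen: 13% × 45% × 55% × 100% = 3.2175%.
Via Crestway → Lumen: 25% × 55% × 100% = 13.75%.
Via Arbor → Lumen: 63% × 10% × 100% = 6.3%.
Via Windward → Lumen: 13% × 35% × 100% = 4.55%.
Total: 3.2175% + 13.75% + 6.3% + 4.55% = 27.8175%.
Rounded: 27.82%.

27.82%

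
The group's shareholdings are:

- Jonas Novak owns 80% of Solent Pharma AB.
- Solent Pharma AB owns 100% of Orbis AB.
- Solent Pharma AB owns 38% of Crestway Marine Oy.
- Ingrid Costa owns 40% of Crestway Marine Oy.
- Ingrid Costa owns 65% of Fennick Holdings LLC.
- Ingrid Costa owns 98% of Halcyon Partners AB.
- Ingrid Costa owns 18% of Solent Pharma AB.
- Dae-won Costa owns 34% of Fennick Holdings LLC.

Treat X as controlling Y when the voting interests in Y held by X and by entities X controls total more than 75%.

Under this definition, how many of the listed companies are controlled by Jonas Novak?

2

Jonas holds 80% of Solent, so Jonas controls Solent.
Solent holds 100% of Orbis, so Jonas controls Orbis.
No other company's threshold is met.
Jonas controls 2 companies.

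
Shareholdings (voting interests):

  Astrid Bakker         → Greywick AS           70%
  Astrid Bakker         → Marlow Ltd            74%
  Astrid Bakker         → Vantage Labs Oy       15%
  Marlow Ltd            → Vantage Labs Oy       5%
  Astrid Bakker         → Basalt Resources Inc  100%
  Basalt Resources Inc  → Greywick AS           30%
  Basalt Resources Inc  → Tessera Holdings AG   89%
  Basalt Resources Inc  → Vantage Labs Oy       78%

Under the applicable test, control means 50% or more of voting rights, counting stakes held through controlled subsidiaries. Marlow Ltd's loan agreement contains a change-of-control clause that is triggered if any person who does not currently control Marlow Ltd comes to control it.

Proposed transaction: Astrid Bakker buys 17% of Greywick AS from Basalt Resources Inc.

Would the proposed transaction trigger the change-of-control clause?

No

The purchase adds only to Astrid's holdings (Basalt's stake shrinks), so Astrid is the only person who could newly come to control Marlow.
Astrid holds 74% of Marlow, so Astrid controls Marlow.
So Astrid already controls Marlow before the transaction.
After the purchase, Astrid's direct stake in Greywick rises to 70% + 17% = 87%, and Basalt's stake falls to 13%.
Astrid controlled Marlow already, so this is not a new person acquiring control; every other person's position is unchanged or reduced.
No new person acquires control, so the clause is not triggered.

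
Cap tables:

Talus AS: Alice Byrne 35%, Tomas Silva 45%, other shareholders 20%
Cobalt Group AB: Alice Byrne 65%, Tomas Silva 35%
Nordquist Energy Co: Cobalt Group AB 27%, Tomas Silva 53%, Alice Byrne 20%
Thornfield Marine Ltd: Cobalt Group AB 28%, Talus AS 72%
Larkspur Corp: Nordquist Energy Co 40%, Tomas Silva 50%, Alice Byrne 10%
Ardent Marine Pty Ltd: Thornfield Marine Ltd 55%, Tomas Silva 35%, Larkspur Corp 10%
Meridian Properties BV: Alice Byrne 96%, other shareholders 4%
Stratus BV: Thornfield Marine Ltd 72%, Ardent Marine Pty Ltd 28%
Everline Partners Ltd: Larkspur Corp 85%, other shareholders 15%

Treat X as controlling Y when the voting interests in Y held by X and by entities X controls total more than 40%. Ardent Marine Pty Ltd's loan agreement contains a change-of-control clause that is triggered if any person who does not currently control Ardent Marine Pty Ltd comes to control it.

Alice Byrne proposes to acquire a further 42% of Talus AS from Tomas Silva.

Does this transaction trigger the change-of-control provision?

The purchase adds only to Alice's holdings (Tomas's stake shrinks), so Alice is the only person who could newly come to control Ardent.
Alice holds 65% of Cobalt, so Alice controls Cobalt.
Cobalt and Alice together hold 27% + 20% = 47% of Nordquist, so Alice controls Nordquist.
Nordquist and Alice together hold 40% + 10% = 50% of Larkspur, so Alice controls Larkspur.
Alice holds 96% of Meridian, so Alice controls Meridian.
Larkspur holds 85% of Everline, so Alice controls Everline.
In Ardent, Alice's side holds only 10%, not > 40%.
So before the transaction, Alice does not control Ardent.
After the purchase, Alice's direct stake in Talus rises to 35% + 42% = 77%, and Tomas's stake falls to 3%.
Alice holds 77% of Talus, so Alice controls Talus.
Cobalt and Talus together hold 28% + 72% = 100% of Thornfield, so Alice controls Thornfield.
Thornfield and Larkspur together hold 55% + 10% = 65% of Ardent, so Alice controls Ardent.
Alice did not control Ardent before and does after, so the clause is triggered.

Yes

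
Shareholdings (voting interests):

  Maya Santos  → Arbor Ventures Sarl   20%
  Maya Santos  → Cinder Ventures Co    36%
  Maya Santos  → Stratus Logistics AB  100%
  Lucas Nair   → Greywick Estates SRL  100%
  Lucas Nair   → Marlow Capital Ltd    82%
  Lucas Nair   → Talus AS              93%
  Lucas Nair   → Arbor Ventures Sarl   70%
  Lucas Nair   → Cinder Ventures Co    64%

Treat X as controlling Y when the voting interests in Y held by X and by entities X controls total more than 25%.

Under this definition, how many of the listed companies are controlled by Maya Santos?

Maya holds 100% of Stratus, so Maya controls Stratus.
Maya holds 36% of Cinder, so Maya controls Cinder.
No other company's threshold is met.
Maya controls 2 companies.

2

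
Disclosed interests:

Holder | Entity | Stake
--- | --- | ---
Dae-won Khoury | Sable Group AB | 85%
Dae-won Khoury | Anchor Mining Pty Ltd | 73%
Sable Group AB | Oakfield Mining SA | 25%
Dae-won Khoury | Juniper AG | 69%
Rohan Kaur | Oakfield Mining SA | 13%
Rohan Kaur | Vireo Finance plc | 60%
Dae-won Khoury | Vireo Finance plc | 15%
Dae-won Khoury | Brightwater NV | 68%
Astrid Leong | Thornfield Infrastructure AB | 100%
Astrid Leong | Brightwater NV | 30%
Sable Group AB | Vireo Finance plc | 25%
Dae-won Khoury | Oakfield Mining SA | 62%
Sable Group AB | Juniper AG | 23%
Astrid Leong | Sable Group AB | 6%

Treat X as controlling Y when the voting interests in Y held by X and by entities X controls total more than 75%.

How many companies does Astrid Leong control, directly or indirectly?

1

Astrid holds 100% of Thornfield, so Astrid controls Thornfield.
No other company's threshold is met.
Astrid controls 1 company.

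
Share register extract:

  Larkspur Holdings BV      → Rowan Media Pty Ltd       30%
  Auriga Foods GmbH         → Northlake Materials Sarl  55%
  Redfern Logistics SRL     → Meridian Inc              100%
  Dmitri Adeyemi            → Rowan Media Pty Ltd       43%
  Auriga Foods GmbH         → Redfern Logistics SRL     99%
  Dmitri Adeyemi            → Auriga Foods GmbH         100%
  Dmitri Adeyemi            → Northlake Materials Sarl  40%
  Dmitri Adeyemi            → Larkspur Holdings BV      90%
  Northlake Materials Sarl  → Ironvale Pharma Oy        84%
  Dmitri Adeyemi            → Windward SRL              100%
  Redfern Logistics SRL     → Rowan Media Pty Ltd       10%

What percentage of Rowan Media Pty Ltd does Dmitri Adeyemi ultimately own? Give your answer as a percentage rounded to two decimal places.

Dmitri reaches Rowan along 3 paths.
Via Larkspur: 90% × 30% = 27%.
Via Auriga → Redfern: 100% × 99% × 10% = 9.9%.
Direct stake: 43% = 43%.
Total: 27% + 9.9% + 43% = 79.9%.
Rounded: 79.90%.

79.90%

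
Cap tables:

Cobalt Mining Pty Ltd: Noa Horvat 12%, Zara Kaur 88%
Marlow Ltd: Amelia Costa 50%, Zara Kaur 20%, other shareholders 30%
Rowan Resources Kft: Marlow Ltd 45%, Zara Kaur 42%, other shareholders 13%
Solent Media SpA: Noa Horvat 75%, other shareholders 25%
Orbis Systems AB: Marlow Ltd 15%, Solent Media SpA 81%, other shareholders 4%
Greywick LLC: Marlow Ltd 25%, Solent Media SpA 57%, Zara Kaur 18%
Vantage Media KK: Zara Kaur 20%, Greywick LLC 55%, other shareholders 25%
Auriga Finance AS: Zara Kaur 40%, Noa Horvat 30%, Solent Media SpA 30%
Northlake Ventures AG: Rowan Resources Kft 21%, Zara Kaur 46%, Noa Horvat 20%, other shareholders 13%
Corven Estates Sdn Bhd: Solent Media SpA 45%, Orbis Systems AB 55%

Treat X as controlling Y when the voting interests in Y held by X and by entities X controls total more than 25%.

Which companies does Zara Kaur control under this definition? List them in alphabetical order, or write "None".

Auriga Finance AS, Cobalt Mining Pty Ltd, Northlake Ventures AG, Rowan Resources Kft

Zara holds 88% of Cobalt, so Zara controls Cobalt.
Zara holds 42% of Rowan, so Zara controls Rowan.
Zara holds 40% of Auriga, so Zara controls Auriga.
Rowan and Zara together hold 21% + 46% = 67% of Northlake, so Zara controls Northlake.
No other company's threshold is met.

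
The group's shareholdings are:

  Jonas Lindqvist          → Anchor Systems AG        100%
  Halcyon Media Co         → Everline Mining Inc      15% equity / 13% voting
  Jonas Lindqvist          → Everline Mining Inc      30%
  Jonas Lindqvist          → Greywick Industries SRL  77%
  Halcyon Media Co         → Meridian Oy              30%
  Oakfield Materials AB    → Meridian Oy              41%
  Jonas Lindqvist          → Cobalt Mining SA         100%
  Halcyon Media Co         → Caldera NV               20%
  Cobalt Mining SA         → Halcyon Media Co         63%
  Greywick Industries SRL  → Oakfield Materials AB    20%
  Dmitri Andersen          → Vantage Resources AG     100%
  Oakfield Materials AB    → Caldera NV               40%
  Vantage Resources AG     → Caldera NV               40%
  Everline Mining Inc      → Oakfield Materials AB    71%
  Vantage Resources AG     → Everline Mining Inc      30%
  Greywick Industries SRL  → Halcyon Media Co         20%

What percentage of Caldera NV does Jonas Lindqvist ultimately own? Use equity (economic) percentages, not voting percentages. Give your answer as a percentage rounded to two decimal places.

Jonas reaches Caldera along 6 paths.
Via Greywick → Halcyon: 77% × 20% × 20% = 3.08%.
Via Cobalt → Halcyon: 100% × 63% × 20% = 12.6%.
Via Greywick → Halcyon → Everline → Oakfield: 77% × 20% × 15% × 71% × 40% = 0.65604%.
Via Cobalt → Halcyon → Everline → Oakfield: 100% × 63% × 15% × 71% × 40% = 2.6838%.
Via Everline → Oakfield: 30% × 71% × 40% = 8.52%.
Via Greywick → Oakfield: 77% × 20% × 40% = 6.16%.
Total: 3.08% + 12.6% + 0.65604% + 2.6838% + 8.52% + 6.16% = 33.69984%.
Rounded: 33.70%.

33.70%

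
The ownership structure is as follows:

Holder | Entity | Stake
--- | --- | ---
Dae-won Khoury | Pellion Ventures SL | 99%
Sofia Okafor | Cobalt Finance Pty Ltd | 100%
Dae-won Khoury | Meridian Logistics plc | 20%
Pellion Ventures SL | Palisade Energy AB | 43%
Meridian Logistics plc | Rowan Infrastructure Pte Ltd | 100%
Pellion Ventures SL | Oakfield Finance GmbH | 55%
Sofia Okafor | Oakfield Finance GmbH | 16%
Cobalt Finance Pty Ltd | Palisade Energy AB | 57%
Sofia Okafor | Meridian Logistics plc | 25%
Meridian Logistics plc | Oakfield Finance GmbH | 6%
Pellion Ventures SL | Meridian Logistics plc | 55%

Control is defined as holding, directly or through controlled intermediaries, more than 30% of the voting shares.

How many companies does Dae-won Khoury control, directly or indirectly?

5

Dae-won holds 99% of Pellion, so Dae-won controls Pellion.
Dae-won and Pellion together hold 20% + 55% = 75% of Meridian, so Dae-won controls Meridian.
Pellion and Meridian together hold 55% + 6% = 61% of Oakfield, so Dae-won controls Oakfield.
Meridian holds 100% of Rowan, so Dae-won controls Rowan.
Pellion holds 43% of Palisade, so Dae-won controls Palisade.
No other company's threshold is met.
Dae-won controls 5 companies.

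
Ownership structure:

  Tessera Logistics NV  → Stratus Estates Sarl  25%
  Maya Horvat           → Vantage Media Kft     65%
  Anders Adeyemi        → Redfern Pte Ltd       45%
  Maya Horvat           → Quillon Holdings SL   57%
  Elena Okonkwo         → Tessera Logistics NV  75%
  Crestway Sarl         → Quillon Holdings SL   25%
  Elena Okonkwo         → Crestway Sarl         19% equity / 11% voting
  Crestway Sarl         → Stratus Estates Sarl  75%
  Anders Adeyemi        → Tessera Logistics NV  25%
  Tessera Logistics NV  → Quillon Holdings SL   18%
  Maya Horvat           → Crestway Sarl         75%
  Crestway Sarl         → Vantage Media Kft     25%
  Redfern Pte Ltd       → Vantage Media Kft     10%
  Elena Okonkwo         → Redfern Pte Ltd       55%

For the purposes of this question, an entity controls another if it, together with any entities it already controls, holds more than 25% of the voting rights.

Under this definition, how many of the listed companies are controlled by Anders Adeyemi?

1

Anders holds 45% of Redfern, so Anders controls Redfern.
No other company's threshold is met.
Anders controls 1 company.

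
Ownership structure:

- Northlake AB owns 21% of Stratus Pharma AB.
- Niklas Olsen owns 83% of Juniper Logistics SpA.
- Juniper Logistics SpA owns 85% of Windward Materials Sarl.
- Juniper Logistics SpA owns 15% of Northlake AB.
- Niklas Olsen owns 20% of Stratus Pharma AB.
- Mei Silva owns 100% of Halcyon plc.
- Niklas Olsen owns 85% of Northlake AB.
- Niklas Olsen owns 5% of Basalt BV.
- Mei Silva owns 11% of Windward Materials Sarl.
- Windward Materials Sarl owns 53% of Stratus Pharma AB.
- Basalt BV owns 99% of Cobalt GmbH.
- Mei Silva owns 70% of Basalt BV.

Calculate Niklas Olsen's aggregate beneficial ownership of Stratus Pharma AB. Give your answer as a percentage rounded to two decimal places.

77.86%

Niklas reaches Stratus along 4 paths.
Via Juniper → Windward: 83% × 85% × 53% = 37.3915%.
Direct stake: 20% = 20%.
Via Juniper → Northlake: 83% × 15% × 21% = 2.6145%.
Via Northlake: 85% × 21% = 17.85%.
Total: 37.3915% + 20% + 2.6145% + 17.85% = 77.856%.
Rounded: 77.86%.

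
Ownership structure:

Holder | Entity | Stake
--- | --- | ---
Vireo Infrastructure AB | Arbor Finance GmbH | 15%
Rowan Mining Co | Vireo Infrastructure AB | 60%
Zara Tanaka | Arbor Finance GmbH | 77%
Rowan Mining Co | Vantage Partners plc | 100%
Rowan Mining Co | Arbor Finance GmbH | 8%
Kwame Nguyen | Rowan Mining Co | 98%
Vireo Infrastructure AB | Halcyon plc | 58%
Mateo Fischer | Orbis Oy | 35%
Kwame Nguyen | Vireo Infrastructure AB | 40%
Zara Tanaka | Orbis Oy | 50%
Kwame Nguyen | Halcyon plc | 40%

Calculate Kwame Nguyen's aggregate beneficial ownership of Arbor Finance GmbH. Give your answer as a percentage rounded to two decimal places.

22.66%

Kwame reaches Arbor along 3 paths.
Via Rowan: 98% × 8% = 7.84%.
Via Rowan → Vireo: 98% × 60% × 15% = 8.82%.
Via Vireo: 40% × 15% = 6%.
Total: 7.84% + 8.82% + 6% = 22.66%.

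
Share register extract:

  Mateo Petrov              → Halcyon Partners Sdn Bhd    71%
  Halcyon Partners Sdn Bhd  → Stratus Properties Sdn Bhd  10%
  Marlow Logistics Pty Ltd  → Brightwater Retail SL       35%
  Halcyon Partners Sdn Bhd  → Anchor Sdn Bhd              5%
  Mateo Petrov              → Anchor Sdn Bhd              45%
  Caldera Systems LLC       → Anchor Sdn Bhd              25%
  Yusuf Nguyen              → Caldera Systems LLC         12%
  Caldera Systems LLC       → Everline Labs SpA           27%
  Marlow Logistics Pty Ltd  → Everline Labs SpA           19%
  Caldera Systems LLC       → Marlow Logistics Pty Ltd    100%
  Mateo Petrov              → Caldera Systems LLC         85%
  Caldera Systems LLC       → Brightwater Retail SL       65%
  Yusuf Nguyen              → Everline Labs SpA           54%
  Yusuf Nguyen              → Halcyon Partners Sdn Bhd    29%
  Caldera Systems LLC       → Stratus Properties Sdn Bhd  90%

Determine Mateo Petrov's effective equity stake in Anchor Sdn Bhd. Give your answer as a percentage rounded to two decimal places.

69.80%

Mateo reaches Anchor along 3 paths.
Direct stake: 45% = 45%.
Via Caldera: 85% × 25% = 21.25%.
Via Halcyon: 71% × 5% = 3.55%.
Total: 45% + 21.25% + 3.55% = 69.8%.
Rounded: 69.80%.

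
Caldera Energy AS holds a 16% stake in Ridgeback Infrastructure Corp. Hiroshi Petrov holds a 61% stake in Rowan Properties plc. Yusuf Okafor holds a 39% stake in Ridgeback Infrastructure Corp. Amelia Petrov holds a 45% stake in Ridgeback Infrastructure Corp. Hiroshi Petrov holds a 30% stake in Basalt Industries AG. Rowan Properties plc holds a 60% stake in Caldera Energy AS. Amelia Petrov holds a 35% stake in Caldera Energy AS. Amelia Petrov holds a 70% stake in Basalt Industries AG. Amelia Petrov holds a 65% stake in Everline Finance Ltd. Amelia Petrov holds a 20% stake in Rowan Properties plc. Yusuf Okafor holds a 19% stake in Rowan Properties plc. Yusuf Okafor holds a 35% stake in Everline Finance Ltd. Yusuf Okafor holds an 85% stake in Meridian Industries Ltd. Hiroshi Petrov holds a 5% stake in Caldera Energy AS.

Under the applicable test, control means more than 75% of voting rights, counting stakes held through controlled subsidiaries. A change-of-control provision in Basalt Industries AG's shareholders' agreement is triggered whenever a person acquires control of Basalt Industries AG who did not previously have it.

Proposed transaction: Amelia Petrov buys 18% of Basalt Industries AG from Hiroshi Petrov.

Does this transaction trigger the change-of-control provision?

Yes

The purchase adds only to Amelia's holdings (Hiroshi's stake shrinks), so Amelia is the only person who could newly come to control Basalt.
Amelia's largest direct stake is 70% in Basalt, which does not meet the threshold, so Amelia controls no company.
In Basalt, Amelia's side holds only 70%, not > 75%.
So before the transaction, Amelia does not control Basalt.
After the purchase, Amelia's direct stake in Basalt rises to 70% + 18% = 88%, and Hiroshi's stake falls to 12%.
Amelia holds 88% of Basalt, so Amelia controls Basalt.
Amelia did not control Basalt before and does after, so the clause is triggered.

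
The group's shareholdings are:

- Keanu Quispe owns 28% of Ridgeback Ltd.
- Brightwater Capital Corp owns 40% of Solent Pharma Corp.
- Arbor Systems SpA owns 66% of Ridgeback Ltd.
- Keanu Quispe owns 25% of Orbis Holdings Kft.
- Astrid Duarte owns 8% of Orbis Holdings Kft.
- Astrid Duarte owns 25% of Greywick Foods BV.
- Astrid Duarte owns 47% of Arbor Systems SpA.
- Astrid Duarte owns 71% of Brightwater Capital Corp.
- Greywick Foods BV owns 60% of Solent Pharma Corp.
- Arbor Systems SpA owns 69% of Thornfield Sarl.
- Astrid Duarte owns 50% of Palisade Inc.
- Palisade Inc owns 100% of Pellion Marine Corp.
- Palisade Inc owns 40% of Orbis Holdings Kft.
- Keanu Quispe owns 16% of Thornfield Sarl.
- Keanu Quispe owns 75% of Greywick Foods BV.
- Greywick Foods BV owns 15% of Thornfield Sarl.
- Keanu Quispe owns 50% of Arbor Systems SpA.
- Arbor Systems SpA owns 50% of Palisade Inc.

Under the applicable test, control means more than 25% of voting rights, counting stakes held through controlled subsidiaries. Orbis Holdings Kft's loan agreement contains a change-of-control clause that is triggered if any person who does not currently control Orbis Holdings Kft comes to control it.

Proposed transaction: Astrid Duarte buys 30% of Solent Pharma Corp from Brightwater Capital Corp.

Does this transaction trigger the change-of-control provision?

The purchase adds only to Astrid's holdings (Brightwater's stake shrinks), so Astrid is the only person who could newly come to control Orbis.
Astrid holds 47% of Arbor, so Astrid controls Arbor.
Astrid and Arbor together hold 50% + 50% = 100% of Palisade, so Astrid controls Palisade.
Astrid and Palisade together hold 8% + 40% = 48% of Orbis, so Astrid controls Orbis.
So Astrid already controls Orbis before the transaction.
After the purchase, Astrid holds 30% of Solent directly, and Brightwater's stake falls to 10%.
Astrid controlled Orbis already, so this is not a new person acquiring control; every other person's position is unchanged or reduced.
No new person acquires control, so the clause is not triggered.

No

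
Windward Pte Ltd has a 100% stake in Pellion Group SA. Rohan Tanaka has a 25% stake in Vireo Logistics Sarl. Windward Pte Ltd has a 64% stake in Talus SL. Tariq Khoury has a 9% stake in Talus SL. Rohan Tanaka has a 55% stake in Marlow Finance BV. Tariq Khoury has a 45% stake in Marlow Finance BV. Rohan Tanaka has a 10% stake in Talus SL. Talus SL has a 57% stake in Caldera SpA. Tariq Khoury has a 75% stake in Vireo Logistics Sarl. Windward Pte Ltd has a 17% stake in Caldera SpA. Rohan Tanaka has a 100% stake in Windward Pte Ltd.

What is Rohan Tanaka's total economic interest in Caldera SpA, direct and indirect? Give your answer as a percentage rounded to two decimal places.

Rohan reaches Caldera along 3 paths.
Via Talus: 10% × 57% = 5.7%.
Via Windward → Talus: 100% × 64% × 57% = 36.48%.
Via Windward: 100% × 17% = 17%.
Total: 5.7% + 36.48% + 17% = 59.18%.

59.18%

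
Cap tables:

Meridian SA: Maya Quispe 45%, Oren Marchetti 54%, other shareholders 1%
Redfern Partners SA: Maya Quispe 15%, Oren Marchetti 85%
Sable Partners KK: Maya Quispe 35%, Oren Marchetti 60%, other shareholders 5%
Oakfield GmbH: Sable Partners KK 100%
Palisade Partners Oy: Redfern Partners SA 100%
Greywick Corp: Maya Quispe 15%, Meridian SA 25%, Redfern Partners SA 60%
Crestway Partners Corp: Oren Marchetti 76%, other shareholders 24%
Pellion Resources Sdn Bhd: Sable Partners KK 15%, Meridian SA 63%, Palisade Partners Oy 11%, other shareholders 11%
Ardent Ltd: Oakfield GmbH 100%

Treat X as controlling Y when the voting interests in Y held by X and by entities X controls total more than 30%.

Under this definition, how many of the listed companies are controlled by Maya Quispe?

6

Maya holds 45% of Meridian, so Maya controls Meridian.
Maya holds 35% of Sable, so Maya controls Sable.
Sable holds 100% of Oakfield, so Maya controls Oakfield.
Maya and Meridian together hold 15% + 25% = 40% of Greywick, so Maya controls Greywick.
Sable and Meridian together hold 15% + 63% = 78% of Pellion, so Maya controls Pellion.
Oakfield holds 100% of Ardent, so Maya controls Ardent.
No other company's threshold is met.
Maya controls 6 companies.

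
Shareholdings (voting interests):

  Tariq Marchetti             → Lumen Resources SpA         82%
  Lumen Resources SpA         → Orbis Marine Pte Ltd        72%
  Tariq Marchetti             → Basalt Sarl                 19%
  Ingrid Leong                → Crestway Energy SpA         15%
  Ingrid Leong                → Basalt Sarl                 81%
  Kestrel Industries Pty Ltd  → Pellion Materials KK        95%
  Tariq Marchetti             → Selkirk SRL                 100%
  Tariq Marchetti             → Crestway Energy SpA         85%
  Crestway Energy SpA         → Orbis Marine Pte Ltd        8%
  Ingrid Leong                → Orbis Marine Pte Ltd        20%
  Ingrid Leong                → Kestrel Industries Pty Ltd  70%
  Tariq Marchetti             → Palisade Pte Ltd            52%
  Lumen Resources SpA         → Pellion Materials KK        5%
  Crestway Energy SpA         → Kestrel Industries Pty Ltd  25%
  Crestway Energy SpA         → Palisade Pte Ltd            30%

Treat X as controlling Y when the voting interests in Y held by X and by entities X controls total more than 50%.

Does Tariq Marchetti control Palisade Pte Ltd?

Tariq holds 85% of Crestway, so Tariq controls Crestway.
Tariq and Crestway together hold 52% + 30% = 82% of Palisade, so Tariq controls Palisade.

Yes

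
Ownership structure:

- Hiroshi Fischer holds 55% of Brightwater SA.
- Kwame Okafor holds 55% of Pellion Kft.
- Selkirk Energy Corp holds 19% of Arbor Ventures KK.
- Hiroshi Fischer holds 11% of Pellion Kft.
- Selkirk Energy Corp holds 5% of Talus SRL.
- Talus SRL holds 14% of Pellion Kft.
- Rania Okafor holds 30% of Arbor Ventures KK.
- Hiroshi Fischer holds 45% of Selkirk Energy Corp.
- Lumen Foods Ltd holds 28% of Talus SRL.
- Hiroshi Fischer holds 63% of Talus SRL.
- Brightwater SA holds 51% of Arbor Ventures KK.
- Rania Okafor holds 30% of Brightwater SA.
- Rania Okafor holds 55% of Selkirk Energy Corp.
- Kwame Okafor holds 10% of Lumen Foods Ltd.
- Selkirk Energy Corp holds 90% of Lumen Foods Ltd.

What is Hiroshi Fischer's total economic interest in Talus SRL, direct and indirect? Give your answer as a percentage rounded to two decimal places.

76.59%

Hiroshi reaches Talus along 3 paths.
Via Selkirk → Lumen: 45% × 90% × 28% = 11.34%.
Direct stake: 63% = 63%.
Via Selkirk: 45% × 5% = 2.25%.
Total: 11.34% + 63% + 2.25% = 76.59%.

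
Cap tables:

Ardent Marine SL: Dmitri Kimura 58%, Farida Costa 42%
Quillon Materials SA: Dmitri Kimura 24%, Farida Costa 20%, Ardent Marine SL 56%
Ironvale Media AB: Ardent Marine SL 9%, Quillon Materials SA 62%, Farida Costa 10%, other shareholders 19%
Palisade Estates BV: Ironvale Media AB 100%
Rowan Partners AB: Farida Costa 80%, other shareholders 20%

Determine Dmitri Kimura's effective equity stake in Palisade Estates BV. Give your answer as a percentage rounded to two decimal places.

40.24%

Dmitri reaches Palisade along 3 paths.
Via Ardent → Ironvale: 58% × 9% × 100% = 5.22%.
Via Quillon → Ironvale: 24% × 62% × 100% = 14.88%.
Via Ardent → Quillon → Ironvale: 58% × 56% × 62% × 100% = 20.1376%.
Total: 5.22% + 14.88% + 20.1376% = 40.2376%.
Rounded: 40.24%.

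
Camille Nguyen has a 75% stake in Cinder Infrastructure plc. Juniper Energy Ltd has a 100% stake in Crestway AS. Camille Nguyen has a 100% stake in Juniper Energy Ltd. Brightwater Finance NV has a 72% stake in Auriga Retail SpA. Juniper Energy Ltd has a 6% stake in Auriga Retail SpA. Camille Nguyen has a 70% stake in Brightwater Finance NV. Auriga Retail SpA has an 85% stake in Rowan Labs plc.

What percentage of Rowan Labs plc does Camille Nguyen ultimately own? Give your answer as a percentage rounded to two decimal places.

Camille reaches Rowan along 2 paths.
Via Brightwater → Auriga: 70% × 72% × 85% = 42.84%.
Via Juniper → Auriga: 100% × 6% × 85% = 5.1%.
Total: 42.84% + 5.1% = 47.94%.

47.94%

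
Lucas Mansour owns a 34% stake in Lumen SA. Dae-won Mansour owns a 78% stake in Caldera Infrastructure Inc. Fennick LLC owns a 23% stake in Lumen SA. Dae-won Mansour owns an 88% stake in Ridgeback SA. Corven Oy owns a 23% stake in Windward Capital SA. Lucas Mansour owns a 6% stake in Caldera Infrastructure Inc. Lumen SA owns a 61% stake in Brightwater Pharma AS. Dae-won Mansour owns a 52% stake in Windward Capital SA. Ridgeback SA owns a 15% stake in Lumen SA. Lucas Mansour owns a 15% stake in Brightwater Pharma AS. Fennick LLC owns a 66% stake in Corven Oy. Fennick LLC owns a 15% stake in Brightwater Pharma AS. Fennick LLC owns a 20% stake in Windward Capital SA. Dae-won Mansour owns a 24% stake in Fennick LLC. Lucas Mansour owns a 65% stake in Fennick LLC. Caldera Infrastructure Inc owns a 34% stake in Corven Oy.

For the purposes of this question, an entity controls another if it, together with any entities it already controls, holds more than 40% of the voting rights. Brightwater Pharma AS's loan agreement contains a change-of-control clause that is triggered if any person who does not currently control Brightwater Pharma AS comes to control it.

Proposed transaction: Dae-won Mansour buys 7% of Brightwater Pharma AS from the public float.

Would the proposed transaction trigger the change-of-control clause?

The purchase changes only Dae-won's holdings, so Dae-won is the only person who could newly come to control Brightwater.
Dae-won holds 78% of Caldera, so Dae-won controls Caldera.
Dae-won holds 88% of Ridgeback, so Dae-won controls Ridgeback.
Dae-won holds 52% of Windward, so Dae-won controls Windward.
Neither Dae-won nor any entity Dae-won controls holds any voting interest in Brightwater.
So before the transaction, Dae-won does not control Brightwater.
After the purchase, Dae-won holds 7% of Brightwater directly.
After the transaction, Dae-won's side holds 7% of Brightwater, not > 40%, so Dae-won still does not control Brightwater.
No new person acquires control, so the clause is not triggered.

No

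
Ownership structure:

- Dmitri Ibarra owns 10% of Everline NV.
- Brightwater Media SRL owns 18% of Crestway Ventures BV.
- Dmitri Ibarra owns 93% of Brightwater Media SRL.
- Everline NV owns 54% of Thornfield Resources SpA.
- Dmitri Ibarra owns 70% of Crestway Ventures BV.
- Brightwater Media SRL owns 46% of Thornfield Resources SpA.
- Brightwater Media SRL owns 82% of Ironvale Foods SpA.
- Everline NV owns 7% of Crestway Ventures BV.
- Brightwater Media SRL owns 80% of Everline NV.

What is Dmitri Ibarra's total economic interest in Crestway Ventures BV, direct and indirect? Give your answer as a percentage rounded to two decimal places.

Dmitri reaches Crestway along 4 paths.
Via Brightwater: 93% × 18% = 16.74%.
Direct stake: 70% = 70%.
Via Brightwater → Everline: 93% × 80% × 7% = 5.208%.
Via Everline: 10% × 7% = 0.7%.
Total: 16.74% + 70% + 5.208% + 0.7% = 92.648%.
Rounded: 92.65%.

92.65%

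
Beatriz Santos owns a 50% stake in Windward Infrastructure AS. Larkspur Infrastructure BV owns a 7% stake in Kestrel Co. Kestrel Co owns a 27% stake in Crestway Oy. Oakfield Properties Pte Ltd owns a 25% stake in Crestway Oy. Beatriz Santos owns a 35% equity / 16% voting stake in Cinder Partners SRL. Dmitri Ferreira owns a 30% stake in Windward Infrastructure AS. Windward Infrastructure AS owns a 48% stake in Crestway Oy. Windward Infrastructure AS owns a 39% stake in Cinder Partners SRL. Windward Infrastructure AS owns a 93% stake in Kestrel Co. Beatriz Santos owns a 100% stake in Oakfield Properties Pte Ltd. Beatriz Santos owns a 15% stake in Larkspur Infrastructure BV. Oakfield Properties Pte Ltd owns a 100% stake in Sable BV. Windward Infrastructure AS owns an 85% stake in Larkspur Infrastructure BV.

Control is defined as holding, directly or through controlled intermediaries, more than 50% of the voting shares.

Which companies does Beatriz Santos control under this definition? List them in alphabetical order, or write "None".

Oakfield Properties Pte Ltd, Sable BV

Beatriz holds 100% of Oakfield, so Beatriz controls Oakfield.
Oakfield holds 100% of Sable, so Beatriz controls Sable.
No other company's threshold is met.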